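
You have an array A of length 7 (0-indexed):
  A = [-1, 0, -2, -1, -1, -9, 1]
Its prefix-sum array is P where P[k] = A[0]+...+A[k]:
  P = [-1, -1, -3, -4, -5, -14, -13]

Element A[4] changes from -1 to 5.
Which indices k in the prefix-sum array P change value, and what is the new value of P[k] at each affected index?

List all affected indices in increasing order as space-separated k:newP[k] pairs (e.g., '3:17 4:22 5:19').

P[k] = A[0] + ... + A[k]
P[k] includes A[4] iff k >= 4
Affected indices: 4, 5, ..., 6; delta = 6
  P[4]: -5 + 6 = 1
  P[5]: -14 + 6 = -8
  P[6]: -13 + 6 = -7

Answer: 4:1 5:-8 6:-7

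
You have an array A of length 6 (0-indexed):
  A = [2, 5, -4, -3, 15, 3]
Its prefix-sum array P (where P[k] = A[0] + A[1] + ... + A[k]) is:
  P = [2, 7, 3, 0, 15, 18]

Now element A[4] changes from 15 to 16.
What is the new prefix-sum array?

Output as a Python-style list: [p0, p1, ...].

Change: A[4] 15 -> 16, delta = 1
P[k] for k < 4: unchanged (A[4] not included)
P[k] for k >= 4: shift by delta = 1
  P[0] = 2 + 0 = 2
  P[1] = 7 + 0 = 7
  P[2] = 3 + 0 = 3
  P[3] = 0 + 0 = 0
  P[4] = 15 + 1 = 16
  P[5] = 18 + 1 = 19

Answer: [2, 7, 3, 0, 16, 19]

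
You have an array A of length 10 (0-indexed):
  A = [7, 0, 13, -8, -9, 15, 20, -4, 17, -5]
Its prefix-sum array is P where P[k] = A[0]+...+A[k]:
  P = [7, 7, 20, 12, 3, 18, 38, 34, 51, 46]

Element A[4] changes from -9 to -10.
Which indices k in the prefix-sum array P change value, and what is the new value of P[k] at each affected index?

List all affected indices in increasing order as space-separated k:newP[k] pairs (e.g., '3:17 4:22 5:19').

P[k] = A[0] + ... + A[k]
P[k] includes A[4] iff k >= 4
Affected indices: 4, 5, ..., 9; delta = -1
  P[4]: 3 + -1 = 2
  P[5]: 18 + -1 = 17
  P[6]: 38 + -1 = 37
  P[7]: 34 + -1 = 33
  P[8]: 51 + -1 = 50
  P[9]: 46 + -1 = 45

Answer: 4:2 5:17 6:37 7:33 8:50 9:45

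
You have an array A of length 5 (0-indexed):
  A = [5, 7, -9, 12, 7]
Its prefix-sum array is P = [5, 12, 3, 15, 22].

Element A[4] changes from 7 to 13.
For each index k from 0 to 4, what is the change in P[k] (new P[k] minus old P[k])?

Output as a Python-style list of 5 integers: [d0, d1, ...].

Answer: [0, 0, 0, 0, 6]

Derivation:
Element change: A[4] 7 -> 13, delta = 6
For k < 4: P[k] unchanged, delta_P[k] = 0
For k >= 4: P[k] shifts by exactly 6
Delta array: [0, 0, 0, 0, 6]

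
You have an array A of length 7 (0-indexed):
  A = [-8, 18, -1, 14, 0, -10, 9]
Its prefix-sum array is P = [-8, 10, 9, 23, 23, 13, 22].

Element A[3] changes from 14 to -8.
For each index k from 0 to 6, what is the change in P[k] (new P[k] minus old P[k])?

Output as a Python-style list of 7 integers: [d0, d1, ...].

Element change: A[3] 14 -> -8, delta = -22
For k < 3: P[k] unchanged, delta_P[k] = 0
For k >= 3: P[k] shifts by exactly -22
Delta array: [0, 0, 0, -22, -22, -22, -22]

Answer: [0, 0, 0, -22, -22, -22, -22]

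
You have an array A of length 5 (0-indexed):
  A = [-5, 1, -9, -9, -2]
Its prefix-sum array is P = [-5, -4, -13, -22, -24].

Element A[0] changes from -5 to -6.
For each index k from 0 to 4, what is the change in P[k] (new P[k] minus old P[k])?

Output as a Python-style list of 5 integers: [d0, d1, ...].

Answer: [-1, -1, -1, -1, -1]

Derivation:
Element change: A[0] -5 -> -6, delta = -1
For k < 0: P[k] unchanged, delta_P[k] = 0
For k >= 0: P[k] shifts by exactly -1
Delta array: [-1, -1, -1, -1, -1]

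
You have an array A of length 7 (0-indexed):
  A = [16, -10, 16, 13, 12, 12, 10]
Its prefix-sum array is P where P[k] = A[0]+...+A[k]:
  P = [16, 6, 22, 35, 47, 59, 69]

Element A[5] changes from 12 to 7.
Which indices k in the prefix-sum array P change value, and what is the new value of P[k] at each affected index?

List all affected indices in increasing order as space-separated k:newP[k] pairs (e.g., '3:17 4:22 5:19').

P[k] = A[0] + ... + A[k]
P[k] includes A[5] iff k >= 5
Affected indices: 5, 6, ..., 6; delta = -5
  P[5]: 59 + -5 = 54
  P[6]: 69 + -5 = 64

Answer: 5:54 6:64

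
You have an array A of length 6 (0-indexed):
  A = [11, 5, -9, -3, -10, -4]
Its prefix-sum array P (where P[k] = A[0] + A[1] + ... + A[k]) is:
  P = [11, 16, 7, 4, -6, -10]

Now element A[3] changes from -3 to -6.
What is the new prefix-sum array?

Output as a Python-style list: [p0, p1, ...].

Answer: [11, 16, 7, 1, -9, -13]

Derivation:
Change: A[3] -3 -> -6, delta = -3
P[k] for k < 3: unchanged (A[3] not included)
P[k] for k >= 3: shift by delta = -3
  P[0] = 11 + 0 = 11
  P[1] = 16 + 0 = 16
  P[2] = 7 + 0 = 7
  P[3] = 4 + -3 = 1
  P[4] = -6 + -3 = -9
  P[5] = -10 + -3 = -13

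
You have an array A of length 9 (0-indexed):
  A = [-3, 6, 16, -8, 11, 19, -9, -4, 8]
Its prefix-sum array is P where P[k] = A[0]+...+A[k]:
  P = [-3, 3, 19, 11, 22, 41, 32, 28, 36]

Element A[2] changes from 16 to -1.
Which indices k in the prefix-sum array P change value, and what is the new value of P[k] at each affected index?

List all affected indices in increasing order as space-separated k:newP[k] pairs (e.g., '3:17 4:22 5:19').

Answer: 2:2 3:-6 4:5 5:24 6:15 7:11 8:19

Derivation:
P[k] = A[0] + ... + A[k]
P[k] includes A[2] iff k >= 2
Affected indices: 2, 3, ..., 8; delta = -17
  P[2]: 19 + -17 = 2
  P[3]: 11 + -17 = -6
  P[4]: 22 + -17 = 5
  P[5]: 41 + -17 = 24
  P[6]: 32 + -17 = 15
  P[7]: 28 + -17 = 11
  P[8]: 36 + -17 = 19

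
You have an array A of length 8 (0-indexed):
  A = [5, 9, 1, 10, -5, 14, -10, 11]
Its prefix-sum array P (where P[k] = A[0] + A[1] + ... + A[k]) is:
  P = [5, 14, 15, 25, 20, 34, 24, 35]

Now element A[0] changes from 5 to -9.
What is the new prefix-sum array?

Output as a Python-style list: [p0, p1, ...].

Answer: [-9, 0, 1, 11, 6, 20, 10, 21]

Derivation:
Change: A[0] 5 -> -9, delta = -14
P[k] for k < 0: unchanged (A[0] not included)
P[k] for k >= 0: shift by delta = -14
  P[0] = 5 + -14 = -9
  P[1] = 14 + -14 = 0
  P[2] = 15 + -14 = 1
  P[3] = 25 + -14 = 11
  P[4] = 20 + -14 = 6
  P[5] = 34 + -14 = 20
  P[6] = 24 + -14 = 10
  P[7] = 35 + -14 = 21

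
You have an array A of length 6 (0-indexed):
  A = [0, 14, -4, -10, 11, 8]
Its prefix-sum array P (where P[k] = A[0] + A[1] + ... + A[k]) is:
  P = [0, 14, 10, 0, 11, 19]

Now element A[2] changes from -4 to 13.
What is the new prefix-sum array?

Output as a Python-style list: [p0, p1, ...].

Answer: [0, 14, 27, 17, 28, 36]

Derivation:
Change: A[2] -4 -> 13, delta = 17
P[k] for k < 2: unchanged (A[2] not included)
P[k] for k >= 2: shift by delta = 17
  P[0] = 0 + 0 = 0
  P[1] = 14 + 0 = 14
  P[2] = 10 + 17 = 27
  P[3] = 0 + 17 = 17
  P[4] = 11 + 17 = 28
  P[5] = 19 + 17 = 36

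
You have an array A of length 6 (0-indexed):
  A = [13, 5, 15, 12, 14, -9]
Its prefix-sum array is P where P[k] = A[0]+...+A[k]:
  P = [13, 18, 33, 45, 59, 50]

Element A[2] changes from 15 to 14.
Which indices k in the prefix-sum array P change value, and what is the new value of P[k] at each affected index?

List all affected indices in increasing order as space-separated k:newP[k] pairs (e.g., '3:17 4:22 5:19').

Answer: 2:32 3:44 4:58 5:49

Derivation:
P[k] = A[0] + ... + A[k]
P[k] includes A[2] iff k >= 2
Affected indices: 2, 3, ..., 5; delta = -1
  P[2]: 33 + -1 = 32
  P[3]: 45 + -1 = 44
  P[4]: 59 + -1 = 58
  P[5]: 50 + -1 = 49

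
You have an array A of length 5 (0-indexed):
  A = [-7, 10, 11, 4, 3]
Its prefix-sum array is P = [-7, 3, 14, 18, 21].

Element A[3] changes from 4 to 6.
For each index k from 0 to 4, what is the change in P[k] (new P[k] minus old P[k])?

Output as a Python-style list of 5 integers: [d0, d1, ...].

Answer: [0, 0, 0, 2, 2]

Derivation:
Element change: A[3] 4 -> 6, delta = 2
For k < 3: P[k] unchanged, delta_P[k] = 0
For k >= 3: P[k] shifts by exactly 2
Delta array: [0, 0, 0, 2, 2]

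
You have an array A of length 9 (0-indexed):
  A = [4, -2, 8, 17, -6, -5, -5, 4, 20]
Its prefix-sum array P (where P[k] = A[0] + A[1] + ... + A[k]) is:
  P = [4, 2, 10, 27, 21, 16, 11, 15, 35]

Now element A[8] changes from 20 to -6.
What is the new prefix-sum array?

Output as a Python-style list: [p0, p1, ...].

Change: A[8] 20 -> -6, delta = -26
P[k] for k < 8: unchanged (A[8] not included)
P[k] for k >= 8: shift by delta = -26
  P[0] = 4 + 0 = 4
  P[1] = 2 + 0 = 2
  P[2] = 10 + 0 = 10
  P[3] = 27 + 0 = 27
  P[4] = 21 + 0 = 21
  P[5] = 16 + 0 = 16
  P[6] = 11 + 0 = 11
  P[7] = 15 + 0 = 15
  P[8] = 35 + -26 = 9

Answer: [4, 2, 10, 27, 21, 16, 11, 15, 9]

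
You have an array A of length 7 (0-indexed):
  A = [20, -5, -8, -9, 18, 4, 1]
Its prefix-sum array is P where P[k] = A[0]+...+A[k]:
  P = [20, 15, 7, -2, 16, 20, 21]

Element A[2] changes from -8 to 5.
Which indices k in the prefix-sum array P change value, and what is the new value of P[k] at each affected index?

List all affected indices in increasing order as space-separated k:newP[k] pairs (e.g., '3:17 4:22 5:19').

Answer: 2:20 3:11 4:29 5:33 6:34

Derivation:
P[k] = A[0] + ... + A[k]
P[k] includes A[2] iff k >= 2
Affected indices: 2, 3, ..., 6; delta = 13
  P[2]: 7 + 13 = 20
  P[3]: -2 + 13 = 11
  P[4]: 16 + 13 = 29
  P[5]: 20 + 13 = 33
  P[6]: 21 + 13 = 34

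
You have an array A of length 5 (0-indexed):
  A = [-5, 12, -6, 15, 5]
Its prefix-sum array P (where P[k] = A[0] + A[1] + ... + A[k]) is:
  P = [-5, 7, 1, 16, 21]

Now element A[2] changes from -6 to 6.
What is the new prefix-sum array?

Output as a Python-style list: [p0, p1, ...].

Answer: [-5, 7, 13, 28, 33]

Derivation:
Change: A[2] -6 -> 6, delta = 12
P[k] for k < 2: unchanged (A[2] not included)
P[k] for k >= 2: shift by delta = 12
  P[0] = -5 + 0 = -5
  P[1] = 7 + 0 = 7
  P[2] = 1 + 12 = 13
  P[3] = 16 + 12 = 28
  P[4] = 21 + 12 = 33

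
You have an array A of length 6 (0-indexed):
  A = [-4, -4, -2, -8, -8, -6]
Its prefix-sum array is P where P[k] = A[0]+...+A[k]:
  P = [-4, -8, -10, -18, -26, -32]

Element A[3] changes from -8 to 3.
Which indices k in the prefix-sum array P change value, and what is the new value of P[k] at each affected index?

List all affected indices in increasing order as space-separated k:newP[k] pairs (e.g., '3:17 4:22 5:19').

P[k] = A[0] + ... + A[k]
P[k] includes A[3] iff k >= 3
Affected indices: 3, 4, ..., 5; delta = 11
  P[3]: -18 + 11 = -7
  P[4]: -26 + 11 = -15
  P[5]: -32 + 11 = -21

Answer: 3:-7 4:-15 5:-21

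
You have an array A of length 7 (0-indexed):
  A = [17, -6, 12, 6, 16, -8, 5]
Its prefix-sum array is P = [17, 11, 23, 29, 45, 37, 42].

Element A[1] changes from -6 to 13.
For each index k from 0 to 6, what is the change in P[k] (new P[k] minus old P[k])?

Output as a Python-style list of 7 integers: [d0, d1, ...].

Answer: [0, 19, 19, 19, 19, 19, 19]

Derivation:
Element change: A[1] -6 -> 13, delta = 19
For k < 1: P[k] unchanged, delta_P[k] = 0
For k >= 1: P[k] shifts by exactly 19
Delta array: [0, 19, 19, 19, 19, 19, 19]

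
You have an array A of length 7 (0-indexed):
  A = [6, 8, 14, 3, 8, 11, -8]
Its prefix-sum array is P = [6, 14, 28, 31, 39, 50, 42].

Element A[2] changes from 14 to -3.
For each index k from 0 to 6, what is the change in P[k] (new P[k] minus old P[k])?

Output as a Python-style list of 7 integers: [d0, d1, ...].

Answer: [0, 0, -17, -17, -17, -17, -17]

Derivation:
Element change: A[2] 14 -> -3, delta = -17
For k < 2: P[k] unchanged, delta_P[k] = 0
For k >= 2: P[k] shifts by exactly -17
Delta array: [0, 0, -17, -17, -17, -17, -17]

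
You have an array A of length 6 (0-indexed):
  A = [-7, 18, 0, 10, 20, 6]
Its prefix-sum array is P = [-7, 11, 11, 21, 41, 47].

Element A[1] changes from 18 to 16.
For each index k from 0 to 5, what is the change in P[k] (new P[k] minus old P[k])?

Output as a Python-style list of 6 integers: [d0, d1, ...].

Answer: [0, -2, -2, -2, -2, -2]

Derivation:
Element change: A[1] 18 -> 16, delta = -2
For k < 1: P[k] unchanged, delta_P[k] = 0
For k >= 1: P[k] shifts by exactly -2
Delta array: [0, -2, -2, -2, -2, -2]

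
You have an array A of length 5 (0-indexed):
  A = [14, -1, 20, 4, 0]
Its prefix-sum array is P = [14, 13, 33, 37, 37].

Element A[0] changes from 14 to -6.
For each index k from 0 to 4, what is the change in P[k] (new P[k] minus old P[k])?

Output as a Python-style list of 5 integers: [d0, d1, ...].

Element change: A[0] 14 -> -6, delta = -20
For k < 0: P[k] unchanged, delta_P[k] = 0
For k >= 0: P[k] shifts by exactly -20
Delta array: [-20, -20, -20, -20, -20]

Answer: [-20, -20, -20, -20, -20]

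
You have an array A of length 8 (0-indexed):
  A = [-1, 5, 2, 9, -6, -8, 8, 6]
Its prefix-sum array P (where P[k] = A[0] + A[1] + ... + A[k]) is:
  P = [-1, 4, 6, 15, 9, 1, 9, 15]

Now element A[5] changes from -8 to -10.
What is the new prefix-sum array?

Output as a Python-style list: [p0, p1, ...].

Change: A[5] -8 -> -10, delta = -2
P[k] for k < 5: unchanged (A[5] not included)
P[k] for k >= 5: shift by delta = -2
  P[0] = -1 + 0 = -1
  P[1] = 4 + 0 = 4
  P[2] = 6 + 0 = 6
  P[3] = 15 + 0 = 15
  P[4] = 9 + 0 = 9
  P[5] = 1 + -2 = -1
  P[6] = 9 + -2 = 7
  P[7] = 15 + -2 = 13

Answer: [-1, 4, 6, 15, 9, -1, 7, 13]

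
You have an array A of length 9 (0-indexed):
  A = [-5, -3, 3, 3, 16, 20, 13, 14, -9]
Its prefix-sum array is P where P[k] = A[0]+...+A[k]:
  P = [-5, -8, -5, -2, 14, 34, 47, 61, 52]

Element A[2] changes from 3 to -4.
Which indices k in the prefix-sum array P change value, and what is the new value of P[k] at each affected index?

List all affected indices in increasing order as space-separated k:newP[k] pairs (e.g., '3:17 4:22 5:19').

P[k] = A[0] + ... + A[k]
P[k] includes A[2] iff k >= 2
Affected indices: 2, 3, ..., 8; delta = -7
  P[2]: -5 + -7 = -12
  P[3]: -2 + -7 = -9
  P[4]: 14 + -7 = 7
  P[5]: 34 + -7 = 27
  P[6]: 47 + -7 = 40
  P[7]: 61 + -7 = 54
  P[8]: 52 + -7 = 45

Answer: 2:-12 3:-9 4:7 5:27 6:40 7:54 8:45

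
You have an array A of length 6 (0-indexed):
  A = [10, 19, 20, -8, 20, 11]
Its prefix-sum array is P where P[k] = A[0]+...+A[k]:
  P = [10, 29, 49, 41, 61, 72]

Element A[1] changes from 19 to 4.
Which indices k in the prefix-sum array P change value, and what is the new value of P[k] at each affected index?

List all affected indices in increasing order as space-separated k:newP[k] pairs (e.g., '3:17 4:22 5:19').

P[k] = A[0] + ... + A[k]
P[k] includes A[1] iff k >= 1
Affected indices: 1, 2, ..., 5; delta = -15
  P[1]: 29 + -15 = 14
  P[2]: 49 + -15 = 34
  P[3]: 41 + -15 = 26
  P[4]: 61 + -15 = 46
  P[5]: 72 + -15 = 57

Answer: 1:14 2:34 3:26 4:46 5:57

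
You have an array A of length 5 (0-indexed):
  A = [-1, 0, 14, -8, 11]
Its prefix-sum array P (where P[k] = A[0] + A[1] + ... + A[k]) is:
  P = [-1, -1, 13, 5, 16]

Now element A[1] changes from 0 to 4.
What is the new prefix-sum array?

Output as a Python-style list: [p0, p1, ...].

Change: A[1] 0 -> 4, delta = 4
P[k] for k < 1: unchanged (A[1] not included)
P[k] for k >= 1: shift by delta = 4
  P[0] = -1 + 0 = -1
  P[1] = -1 + 4 = 3
  P[2] = 13 + 4 = 17
  P[3] = 5 + 4 = 9
  P[4] = 16 + 4 = 20

Answer: [-1, 3, 17, 9, 20]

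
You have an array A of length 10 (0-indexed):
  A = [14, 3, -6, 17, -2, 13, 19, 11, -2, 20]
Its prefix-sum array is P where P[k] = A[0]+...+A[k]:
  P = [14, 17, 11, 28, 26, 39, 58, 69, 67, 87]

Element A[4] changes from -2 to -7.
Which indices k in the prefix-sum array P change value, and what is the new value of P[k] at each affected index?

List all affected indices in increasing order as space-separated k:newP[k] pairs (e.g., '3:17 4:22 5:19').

Answer: 4:21 5:34 6:53 7:64 8:62 9:82

Derivation:
P[k] = A[0] + ... + A[k]
P[k] includes A[4] iff k >= 4
Affected indices: 4, 5, ..., 9; delta = -5
  P[4]: 26 + -5 = 21
  P[5]: 39 + -5 = 34
  P[6]: 58 + -5 = 53
  P[7]: 69 + -5 = 64
  P[8]: 67 + -5 = 62
  P[9]: 87 + -5 = 82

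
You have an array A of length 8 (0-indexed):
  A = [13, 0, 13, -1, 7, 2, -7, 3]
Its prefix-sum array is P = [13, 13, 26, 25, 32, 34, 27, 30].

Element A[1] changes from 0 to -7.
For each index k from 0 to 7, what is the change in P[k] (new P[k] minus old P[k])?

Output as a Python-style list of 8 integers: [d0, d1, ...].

Element change: A[1] 0 -> -7, delta = -7
For k < 1: P[k] unchanged, delta_P[k] = 0
For k >= 1: P[k] shifts by exactly -7
Delta array: [0, -7, -7, -7, -7, -7, -7, -7]

Answer: [0, -7, -7, -7, -7, -7, -7, -7]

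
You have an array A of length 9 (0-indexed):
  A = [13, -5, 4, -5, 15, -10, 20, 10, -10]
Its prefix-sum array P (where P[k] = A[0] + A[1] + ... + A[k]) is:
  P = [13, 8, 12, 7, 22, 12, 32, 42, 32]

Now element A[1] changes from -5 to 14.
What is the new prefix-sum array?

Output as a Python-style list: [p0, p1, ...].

Answer: [13, 27, 31, 26, 41, 31, 51, 61, 51]

Derivation:
Change: A[1] -5 -> 14, delta = 19
P[k] for k < 1: unchanged (A[1] not included)
P[k] for k >= 1: shift by delta = 19
  P[0] = 13 + 0 = 13
  P[1] = 8 + 19 = 27
  P[2] = 12 + 19 = 31
  P[3] = 7 + 19 = 26
  P[4] = 22 + 19 = 41
  P[5] = 12 + 19 = 31
  P[6] = 32 + 19 = 51
  P[7] = 42 + 19 = 61
  P[8] = 32 + 19 = 51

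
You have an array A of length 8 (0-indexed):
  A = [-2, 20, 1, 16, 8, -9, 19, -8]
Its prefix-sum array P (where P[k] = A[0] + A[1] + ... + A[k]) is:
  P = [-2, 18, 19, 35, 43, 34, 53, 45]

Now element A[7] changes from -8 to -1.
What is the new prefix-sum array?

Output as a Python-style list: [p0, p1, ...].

Answer: [-2, 18, 19, 35, 43, 34, 53, 52]

Derivation:
Change: A[7] -8 -> -1, delta = 7
P[k] for k < 7: unchanged (A[7] not included)
P[k] for k >= 7: shift by delta = 7
  P[0] = -2 + 0 = -2
  P[1] = 18 + 0 = 18
  P[2] = 19 + 0 = 19
  P[3] = 35 + 0 = 35
  P[4] = 43 + 0 = 43
  P[5] = 34 + 0 = 34
  P[6] = 53 + 0 = 53
  P[7] = 45 + 7 = 52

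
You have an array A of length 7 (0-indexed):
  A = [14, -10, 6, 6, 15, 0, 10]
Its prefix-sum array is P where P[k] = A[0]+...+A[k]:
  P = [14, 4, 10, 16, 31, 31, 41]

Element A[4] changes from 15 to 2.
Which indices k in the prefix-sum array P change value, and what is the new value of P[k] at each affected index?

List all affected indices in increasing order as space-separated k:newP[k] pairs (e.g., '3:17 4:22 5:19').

P[k] = A[0] + ... + A[k]
P[k] includes A[4] iff k >= 4
Affected indices: 4, 5, ..., 6; delta = -13
  P[4]: 31 + -13 = 18
  P[5]: 31 + -13 = 18
  P[6]: 41 + -13 = 28

Answer: 4:18 5:18 6:28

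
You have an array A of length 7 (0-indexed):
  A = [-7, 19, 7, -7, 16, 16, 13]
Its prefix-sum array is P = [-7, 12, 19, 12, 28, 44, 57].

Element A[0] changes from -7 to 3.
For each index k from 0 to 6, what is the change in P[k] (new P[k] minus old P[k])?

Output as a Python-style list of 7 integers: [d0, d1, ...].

Element change: A[0] -7 -> 3, delta = 10
For k < 0: P[k] unchanged, delta_P[k] = 0
For k >= 0: P[k] shifts by exactly 10
Delta array: [10, 10, 10, 10, 10, 10, 10]

Answer: [10, 10, 10, 10, 10, 10, 10]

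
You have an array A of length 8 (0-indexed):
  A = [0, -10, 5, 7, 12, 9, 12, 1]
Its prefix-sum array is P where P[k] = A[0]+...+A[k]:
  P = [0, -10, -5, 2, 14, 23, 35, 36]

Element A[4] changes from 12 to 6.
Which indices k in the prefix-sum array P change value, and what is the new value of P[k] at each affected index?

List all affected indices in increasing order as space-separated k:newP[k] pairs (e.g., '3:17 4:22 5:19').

Answer: 4:8 5:17 6:29 7:30

Derivation:
P[k] = A[0] + ... + A[k]
P[k] includes A[4] iff k >= 4
Affected indices: 4, 5, ..., 7; delta = -6
  P[4]: 14 + -6 = 8
  P[5]: 23 + -6 = 17
  P[6]: 35 + -6 = 29
  P[7]: 36 + -6 = 30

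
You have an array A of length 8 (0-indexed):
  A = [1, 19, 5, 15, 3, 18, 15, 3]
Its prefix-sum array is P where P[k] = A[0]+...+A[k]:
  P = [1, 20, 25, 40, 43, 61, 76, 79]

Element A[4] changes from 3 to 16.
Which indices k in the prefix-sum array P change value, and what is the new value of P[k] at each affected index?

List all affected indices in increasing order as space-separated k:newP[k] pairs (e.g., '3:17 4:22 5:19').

P[k] = A[0] + ... + A[k]
P[k] includes A[4] iff k >= 4
Affected indices: 4, 5, ..., 7; delta = 13
  P[4]: 43 + 13 = 56
  P[5]: 61 + 13 = 74
  P[6]: 76 + 13 = 89
  P[7]: 79 + 13 = 92

Answer: 4:56 5:74 6:89 7:92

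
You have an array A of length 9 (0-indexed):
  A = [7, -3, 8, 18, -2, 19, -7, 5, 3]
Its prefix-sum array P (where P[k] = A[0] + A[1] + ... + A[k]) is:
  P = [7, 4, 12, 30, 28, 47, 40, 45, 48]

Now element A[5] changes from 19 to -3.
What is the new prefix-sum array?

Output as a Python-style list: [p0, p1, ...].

Answer: [7, 4, 12, 30, 28, 25, 18, 23, 26]

Derivation:
Change: A[5] 19 -> -3, delta = -22
P[k] for k < 5: unchanged (A[5] not included)
P[k] for k >= 5: shift by delta = -22
  P[0] = 7 + 0 = 7
  P[1] = 4 + 0 = 4
  P[2] = 12 + 0 = 12
  P[3] = 30 + 0 = 30
  P[4] = 28 + 0 = 28
  P[5] = 47 + -22 = 25
  P[6] = 40 + -22 = 18
  P[7] = 45 + -22 = 23
  P[8] = 48 + -22 = 26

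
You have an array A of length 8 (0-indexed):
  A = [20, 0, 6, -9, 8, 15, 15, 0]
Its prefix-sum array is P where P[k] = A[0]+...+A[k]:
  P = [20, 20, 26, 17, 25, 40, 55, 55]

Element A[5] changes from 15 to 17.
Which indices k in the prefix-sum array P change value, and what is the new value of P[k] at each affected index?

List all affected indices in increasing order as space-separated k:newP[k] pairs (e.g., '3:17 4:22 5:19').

P[k] = A[0] + ... + A[k]
P[k] includes A[5] iff k >= 5
Affected indices: 5, 6, ..., 7; delta = 2
  P[5]: 40 + 2 = 42
  P[6]: 55 + 2 = 57
  P[7]: 55 + 2 = 57

Answer: 5:42 6:57 7:57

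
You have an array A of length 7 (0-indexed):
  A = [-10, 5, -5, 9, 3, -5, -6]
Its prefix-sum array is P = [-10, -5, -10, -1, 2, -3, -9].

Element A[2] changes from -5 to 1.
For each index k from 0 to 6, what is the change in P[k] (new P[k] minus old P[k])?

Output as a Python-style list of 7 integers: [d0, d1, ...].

Element change: A[2] -5 -> 1, delta = 6
For k < 2: P[k] unchanged, delta_P[k] = 0
For k >= 2: P[k] shifts by exactly 6
Delta array: [0, 0, 6, 6, 6, 6, 6]

Answer: [0, 0, 6, 6, 6, 6, 6]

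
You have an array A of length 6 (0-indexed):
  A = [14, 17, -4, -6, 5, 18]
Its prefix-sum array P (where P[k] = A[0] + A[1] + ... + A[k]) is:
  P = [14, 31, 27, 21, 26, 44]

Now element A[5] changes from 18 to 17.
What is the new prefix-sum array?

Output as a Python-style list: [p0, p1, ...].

Change: A[5] 18 -> 17, delta = -1
P[k] for k < 5: unchanged (A[5] not included)
P[k] for k >= 5: shift by delta = -1
  P[0] = 14 + 0 = 14
  P[1] = 31 + 0 = 31
  P[2] = 27 + 0 = 27
  P[3] = 21 + 0 = 21
  P[4] = 26 + 0 = 26
  P[5] = 44 + -1 = 43

Answer: [14, 31, 27, 21, 26, 43]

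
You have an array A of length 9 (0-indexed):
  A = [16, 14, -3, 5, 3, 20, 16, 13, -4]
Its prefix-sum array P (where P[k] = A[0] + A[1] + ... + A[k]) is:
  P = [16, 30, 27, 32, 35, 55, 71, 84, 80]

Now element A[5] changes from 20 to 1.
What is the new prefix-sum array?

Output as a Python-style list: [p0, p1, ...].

Change: A[5] 20 -> 1, delta = -19
P[k] for k < 5: unchanged (A[5] not included)
P[k] for k >= 5: shift by delta = -19
  P[0] = 16 + 0 = 16
  P[1] = 30 + 0 = 30
  P[2] = 27 + 0 = 27
  P[3] = 32 + 0 = 32
  P[4] = 35 + 0 = 35
  P[5] = 55 + -19 = 36
  P[6] = 71 + -19 = 52
  P[7] = 84 + -19 = 65
  P[8] = 80 + -19 = 61

Answer: [16, 30, 27, 32, 35, 36, 52, 65, 61]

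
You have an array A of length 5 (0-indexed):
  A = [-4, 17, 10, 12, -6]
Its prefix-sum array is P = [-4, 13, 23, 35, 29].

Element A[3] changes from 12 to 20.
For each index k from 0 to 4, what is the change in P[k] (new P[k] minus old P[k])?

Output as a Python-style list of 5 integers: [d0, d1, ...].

Element change: A[3] 12 -> 20, delta = 8
For k < 3: P[k] unchanged, delta_P[k] = 0
For k >= 3: P[k] shifts by exactly 8
Delta array: [0, 0, 0, 8, 8]

Answer: [0, 0, 0, 8, 8]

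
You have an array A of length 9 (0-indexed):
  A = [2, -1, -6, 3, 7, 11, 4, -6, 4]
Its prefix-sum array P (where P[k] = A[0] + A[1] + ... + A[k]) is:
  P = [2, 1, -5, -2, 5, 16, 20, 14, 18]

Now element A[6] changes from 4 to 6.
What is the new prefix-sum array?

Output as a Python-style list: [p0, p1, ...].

Answer: [2, 1, -5, -2, 5, 16, 22, 16, 20]

Derivation:
Change: A[6] 4 -> 6, delta = 2
P[k] for k < 6: unchanged (A[6] not included)
P[k] for k >= 6: shift by delta = 2
  P[0] = 2 + 0 = 2
  P[1] = 1 + 0 = 1
  P[2] = -5 + 0 = -5
  P[3] = -2 + 0 = -2
  P[4] = 5 + 0 = 5
  P[5] = 16 + 0 = 16
  P[6] = 20 + 2 = 22
  P[7] = 14 + 2 = 16
  P[8] = 18 + 2 = 20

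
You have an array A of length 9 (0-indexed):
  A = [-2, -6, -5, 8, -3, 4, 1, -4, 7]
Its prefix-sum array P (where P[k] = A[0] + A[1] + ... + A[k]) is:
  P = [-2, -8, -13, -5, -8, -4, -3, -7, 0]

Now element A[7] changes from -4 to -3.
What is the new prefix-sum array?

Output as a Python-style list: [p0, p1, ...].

Change: A[7] -4 -> -3, delta = 1
P[k] for k < 7: unchanged (A[7] not included)
P[k] for k >= 7: shift by delta = 1
  P[0] = -2 + 0 = -2
  P[1] = -8 + 0 = -8
  P[2] = -13 + 0 = -13
  P[3] = -5 + 0 = -5
  P[4] = -8 + 0 = -8
  P[5] = -4 + 0 = -4
  P[6] = -3 + 0 = -3
  P[7] = -7 + 1 = -6
  P[8] = 0 + 1 = 1

Answer: [-2, -8, -13, -5, -8, -4, -3, -6, 1]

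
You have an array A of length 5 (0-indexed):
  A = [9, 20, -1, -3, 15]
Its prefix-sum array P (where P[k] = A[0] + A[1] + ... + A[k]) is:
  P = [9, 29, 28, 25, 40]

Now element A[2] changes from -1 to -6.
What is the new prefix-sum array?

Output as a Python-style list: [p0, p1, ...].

Change: A[2] -1 -> -6, delta = -5
P[k] for k < 2: unchanged (A[2] not included)
P[k] for k >= 2: shift by delta = -5
  P[0] = 9 + 0 = 9
  P[1] = 29 + 0 = 29
  P[2] = 28 + -5 = 23
  P[3] = 25 + -5 = 20
  P[4] = 40 + -5 = 35

Answer: [9, 29, 23, 20, 35]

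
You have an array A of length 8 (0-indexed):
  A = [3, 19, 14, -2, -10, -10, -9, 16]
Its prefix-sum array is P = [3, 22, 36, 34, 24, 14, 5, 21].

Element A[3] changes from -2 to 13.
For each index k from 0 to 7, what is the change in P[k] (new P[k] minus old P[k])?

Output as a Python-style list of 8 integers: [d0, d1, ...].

Answer: [0, 0, 0, 15, 15, 15, 15, 15]

Derivation:
Element change: A[3] -2 -> 13, delta = 15
For k < 3: P[k] unchanged, delta_P[k] = 0
For k >= 3: P[k] shifts by exactly 15
Delta array: [0, 0, 0, 15, 15, 15, 15, 15]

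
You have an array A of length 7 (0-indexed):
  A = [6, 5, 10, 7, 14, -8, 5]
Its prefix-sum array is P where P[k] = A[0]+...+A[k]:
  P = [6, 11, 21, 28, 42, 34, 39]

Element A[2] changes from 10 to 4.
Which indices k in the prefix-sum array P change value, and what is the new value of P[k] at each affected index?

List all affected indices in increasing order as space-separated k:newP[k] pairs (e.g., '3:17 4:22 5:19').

Answer: 2:15 3:22 4:36 5:28 6:33

Derivation:
P[k] = A[0] + ... + A[k]
P[k] includes A[2] iff k >= 2
Affected indices: 2, 3, ..., 6; delta = -6
  P[2]: 21 + -6 = 15
  P[3]: 28 + -6 = 22
  P[4]: 42 + -6 = 36
  P[5]: 34 + -6 = 28
  P[6]: 39 + -6 = 33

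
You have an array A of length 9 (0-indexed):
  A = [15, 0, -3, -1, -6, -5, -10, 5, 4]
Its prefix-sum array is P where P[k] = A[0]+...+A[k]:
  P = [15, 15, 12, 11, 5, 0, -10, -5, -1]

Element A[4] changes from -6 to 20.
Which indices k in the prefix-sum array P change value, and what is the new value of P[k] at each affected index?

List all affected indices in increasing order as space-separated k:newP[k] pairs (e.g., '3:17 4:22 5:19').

Answer: 4:31 5:26 6:16 7:21 8:25

Derivation:
P[k] = A[0] + ... + A[k]
P[k] includes A[4] iff k >= 4
Affected indices: 4, 5, ..., 8; delta = 26
  P[4]: 5 + 26 = 31
  P[5]: 0 + 26 = 26
  P[6]: -10 + 26 = 16
  P[7]: -5 + 26 = 21
  P[8]: -1 + 26 = 25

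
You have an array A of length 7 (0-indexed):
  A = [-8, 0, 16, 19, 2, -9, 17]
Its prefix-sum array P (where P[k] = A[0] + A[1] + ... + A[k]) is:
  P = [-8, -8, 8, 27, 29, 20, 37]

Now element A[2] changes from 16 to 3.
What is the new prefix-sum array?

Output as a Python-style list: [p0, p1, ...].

Answer: [-8, -8, -5, 14, 16, 7, 24]

Derivation:
Change: A[2] 16 -> 3, delta = -13
P[k] for k < 2: unchanged (A[2] not included)
P[k] for k >= 2: shift by delta = -13
  P[0] = -8 + 0 = -8
  P[1] = -8 + 0 = -8
  P[2] = 8 + -13 = -5
  P[3] = 27 + -13 = 14
  P[4] = 29 + -13 = 16
  P[5] = 20 + -13 = 7
  P[6] = 37 + -13 = 24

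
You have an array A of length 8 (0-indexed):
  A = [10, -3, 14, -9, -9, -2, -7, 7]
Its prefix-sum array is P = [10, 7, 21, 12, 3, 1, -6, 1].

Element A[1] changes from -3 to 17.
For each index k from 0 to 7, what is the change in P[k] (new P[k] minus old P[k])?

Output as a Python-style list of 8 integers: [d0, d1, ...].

Element change: A[1] -3 -> 17, delta = 20
For k < 1: P[k] unchanged, delta_P[k] = 0
For k >= 1: P[k] shifts by exactly 20
Delta array: [0, 20, 20, 20, 20, 20, 20, 20]

Answer: [0, 20, 20, 20, 20, 20, 20, 20]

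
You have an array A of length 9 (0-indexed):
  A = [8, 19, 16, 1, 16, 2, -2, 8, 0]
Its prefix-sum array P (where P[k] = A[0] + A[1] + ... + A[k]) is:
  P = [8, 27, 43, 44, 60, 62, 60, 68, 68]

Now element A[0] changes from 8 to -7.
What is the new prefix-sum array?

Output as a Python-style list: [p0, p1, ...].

Answer: [-7, 12, 28, 29, 45, 47, 45, 53, 53]

Derivation:
Change: A[0] 8 -> -7, delta = -15
P[k] for k < 0: unchanged (A[0] not included)
P[k] for k >= 0: shift by delta = -15
  P[0] = 8 + -15 = -7
  P[1] = 27 + -15 = 12
  P[2] = 43 + -15 = 28
  P[3] = 44 + -15 = 29
  P[4] = 60 + -15 = 45
  P[5] = 62 + -15 = 47
  P[6] = 60 + -15 = 45
  P[7] = 68 + -15 = 53
  P[8] = 68 + -15 = 53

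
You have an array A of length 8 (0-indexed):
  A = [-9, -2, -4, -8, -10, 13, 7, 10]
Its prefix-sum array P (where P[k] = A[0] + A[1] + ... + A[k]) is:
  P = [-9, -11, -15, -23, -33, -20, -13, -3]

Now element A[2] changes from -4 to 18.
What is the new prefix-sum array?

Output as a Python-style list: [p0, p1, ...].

Change: A[2] -4 -> 18, delta = 22
P[k] for k < 2: unchanged (A[2] not included)
P[k] for k >= 2: shift by delta = 22
  P[0] = -9 + 0 = -9
  P[1] = -11 + 0 = -11
  P[2] = -15 + 22 = 7
  P[3] = -23 + 22 = -1
  P[4] = -33 + 22 = -11
  P[5] = -20 + 22 = 2
  P[6] = -13 + 22 = 9
  P[7] = -3 + 22 = 19

Answer: [-9, -11, 7, -1, -11, 2, 9, 19]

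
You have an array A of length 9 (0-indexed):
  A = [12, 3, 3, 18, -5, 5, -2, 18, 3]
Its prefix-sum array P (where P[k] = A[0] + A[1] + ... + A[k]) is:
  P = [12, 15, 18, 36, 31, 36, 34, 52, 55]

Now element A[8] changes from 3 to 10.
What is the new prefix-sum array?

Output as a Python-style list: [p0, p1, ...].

Change: A[8] 3 -> 10, delta = 7
P[k] for k < 8: unchanged (A[8] not included)
P[k] for k >= 8: shift by delta = 7
  P[0] = 12 + 0 = 12
  P[1] = 15 + 0 = 15
  P[2] = 18 + 0 = 18
  P[3] = 36 + 0 = 36
  P[4] = 31 + 0 = 31
  P[5] = 36 + 0 = 36
  P[6] = 34 + 0 = 34
  P[7] = 52 + 0 = 52
  P[8] = 55 + 7 = 62

Answer: [12, 15, 18, 36, 31, 36, 34, 52, 62]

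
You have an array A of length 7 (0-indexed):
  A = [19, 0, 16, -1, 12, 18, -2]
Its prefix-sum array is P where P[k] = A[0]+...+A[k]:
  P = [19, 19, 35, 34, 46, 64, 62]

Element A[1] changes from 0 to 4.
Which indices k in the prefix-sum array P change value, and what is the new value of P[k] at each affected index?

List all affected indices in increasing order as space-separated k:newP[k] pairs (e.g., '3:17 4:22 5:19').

Answer: 1:23 2:39 3:38 4:50 5:68 6:66

Derivation:
P[k] = A[0] + ... + A[k]
P[k] includes A[1] iff k >= 1
Affected indices: 1, 2, ..., 6; delta = 4
  P[1]: 19 + 4 = 23
  P[2]: 35 + 4 = 39
  P[3]: 34 + 4 = 38
  P[4]: 46 + 4 = 50
  P[5]: 64 + 4 = 68
  P[6]: 62 + 4 = 66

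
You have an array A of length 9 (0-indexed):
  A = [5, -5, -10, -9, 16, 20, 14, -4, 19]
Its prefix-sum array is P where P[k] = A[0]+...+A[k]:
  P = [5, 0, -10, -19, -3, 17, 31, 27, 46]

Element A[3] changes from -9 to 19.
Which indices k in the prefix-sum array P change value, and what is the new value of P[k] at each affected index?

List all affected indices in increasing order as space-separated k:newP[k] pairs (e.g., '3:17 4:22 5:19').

P[k] = A[0] + ... + A[k]
P[k] includes A[3] iff k >= 3
Affected indices: 3, 4, ..., 8; delta = 28
  P[3]: -19 + 28 = 9
  P[4]: -3 + 28 = 25
  P[5]: 17 + 28 = 45
  P[6]: 31 + 28 = 59
  P[7]: 27 + 28 = 55
  P[8]: 46 + 28 = 74

Answer: 3:9 4:25 5:45 6:59 7:55 8:74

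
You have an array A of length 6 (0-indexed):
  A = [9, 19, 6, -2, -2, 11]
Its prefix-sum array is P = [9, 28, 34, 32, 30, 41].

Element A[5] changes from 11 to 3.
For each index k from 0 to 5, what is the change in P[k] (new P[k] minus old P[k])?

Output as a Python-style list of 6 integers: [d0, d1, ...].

Answer: [0, 0, 0, 0, 0, -8]

Derivation:
Element change: A[5] 11 -> 3, delta = -8
For k < 5: P[k] unchanged, delta_P[k] = 0
For k >= 5: P[k] shifts by exactly -8
Delta array: [0, 0, 0, 0, 0, -8]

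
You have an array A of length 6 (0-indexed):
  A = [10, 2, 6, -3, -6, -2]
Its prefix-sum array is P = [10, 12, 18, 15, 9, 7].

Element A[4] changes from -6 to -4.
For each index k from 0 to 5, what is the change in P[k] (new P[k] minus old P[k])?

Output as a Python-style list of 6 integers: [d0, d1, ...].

Element change: A[4] -6 -> -4, delta = 2
For k < 4: P[k] unchanged, delta_P[k] = 0
For k >= 4: P[k] shifts by exactly 2
Delta array: [0, 0, 0, 0, 2, 2]

Answer: [0, 0, 0, 0, 2, 2]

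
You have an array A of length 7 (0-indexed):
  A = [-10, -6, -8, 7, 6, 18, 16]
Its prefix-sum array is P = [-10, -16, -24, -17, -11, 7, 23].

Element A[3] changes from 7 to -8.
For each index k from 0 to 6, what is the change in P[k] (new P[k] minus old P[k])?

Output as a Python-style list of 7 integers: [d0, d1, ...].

Answer: [0, 0, 0, -15, -15, -15, -15]

Derivation:
Element change: A[3] 7 -> -8, delta = -15
For k < 3: P[k] unchanged, delta_P[k] = 0
For k >= 3: P[k] shifts by exactly -15
Delta array: [0, 0, 0, -15, -15, -15, -15]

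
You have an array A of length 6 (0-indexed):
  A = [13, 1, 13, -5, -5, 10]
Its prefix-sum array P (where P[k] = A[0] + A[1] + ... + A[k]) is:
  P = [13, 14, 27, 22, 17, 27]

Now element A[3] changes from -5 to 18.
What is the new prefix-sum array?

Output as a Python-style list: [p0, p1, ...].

Change: A[3] -5 -> 18, delta = 23
P[k] for k < 3: unchanged (A[3] not included)
P[k] for k >= 3: shift by delta = 23
  P[0] = 13 + 0 = 13
  P[1] = 14 + 0 = 14
  P[2] = 27 + 0 = 27
  P[3] = 22 + 23 = 45
  P[4] = 17 + 23 = 40
  P[5] = 27 + 23 = 50

Answer: [13, 14, 27, 45, 40, 50]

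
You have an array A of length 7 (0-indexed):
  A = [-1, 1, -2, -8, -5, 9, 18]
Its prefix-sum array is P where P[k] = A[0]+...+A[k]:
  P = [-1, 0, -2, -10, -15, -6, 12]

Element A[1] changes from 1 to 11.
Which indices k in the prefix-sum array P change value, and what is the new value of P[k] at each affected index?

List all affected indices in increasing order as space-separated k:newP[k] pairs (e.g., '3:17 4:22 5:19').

Answer: 1:10 2:8 3:0 4:-5 5:4 6:22

Derivation:
P[k] = A[0] + ... + A[k]
P[k] includes A[1] iff k >= 1
Affected indices: 1, 2, ..., 6; delta = 10
  P[1]: 0 + 10 = 10
  P[2]: -2 + 10 = 8
  P[3]: -10 + 10 = 0
  P[4]: -15 + 10 = -5
  P[5]: -6 + 10 = 4
  P[6]: 12 + 10 = 22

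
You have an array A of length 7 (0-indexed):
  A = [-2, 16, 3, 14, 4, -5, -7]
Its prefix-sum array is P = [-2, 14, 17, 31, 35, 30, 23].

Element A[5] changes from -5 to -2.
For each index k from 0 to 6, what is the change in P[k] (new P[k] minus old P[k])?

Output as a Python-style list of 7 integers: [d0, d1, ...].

Answer: [0, 0, 0, 0, 0, 3, 3]

Derivation:
Element change: A[5] -5 -> -2, delta = 3
For k < 5: P[k] unchanged, delta_P[k] = 0
For k >= 5: P[k] shifts by exactly 3
Delta array: [0, 0, 0, 0, 0, 3, 3]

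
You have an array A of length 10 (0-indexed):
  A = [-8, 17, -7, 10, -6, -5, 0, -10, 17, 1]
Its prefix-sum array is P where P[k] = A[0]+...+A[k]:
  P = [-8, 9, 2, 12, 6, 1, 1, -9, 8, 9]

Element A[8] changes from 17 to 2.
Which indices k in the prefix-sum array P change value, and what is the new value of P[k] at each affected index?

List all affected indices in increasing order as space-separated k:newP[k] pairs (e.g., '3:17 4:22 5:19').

P[k] = A[0] + ... + A[k]
P[k] includes A[8] iff k >= 8
Affected indices: 8, 9, ..., 9; delta = -15
  P[8]: 8 + -15 = -7
  P[9]: 9 + -15 = -6

Answer: 8:-7 9:-6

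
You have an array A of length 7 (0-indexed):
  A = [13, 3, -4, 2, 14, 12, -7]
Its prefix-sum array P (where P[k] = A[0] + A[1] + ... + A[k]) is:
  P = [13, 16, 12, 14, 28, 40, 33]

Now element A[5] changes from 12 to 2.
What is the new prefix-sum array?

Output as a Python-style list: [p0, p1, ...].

Change: A[5] 12 -> 2, delta = -10
P[k] for k < 5: unchanged (A[5] not included)
P[k] for k >= 5: shift by delta = -10
  P[0] = 13 + 0 = 13
  P[1] = 16 + 0 = 16
  P[2] = 12 + 0 = 12
  P[3] = 14 + 0 = 14
  P[4] = 28 + 0 = 28
  P[5] = 40 + -10 = 30
  P[6] = 33 + -10 = 23

Answer: [13, 16, 12, 14, 28, 30, 23]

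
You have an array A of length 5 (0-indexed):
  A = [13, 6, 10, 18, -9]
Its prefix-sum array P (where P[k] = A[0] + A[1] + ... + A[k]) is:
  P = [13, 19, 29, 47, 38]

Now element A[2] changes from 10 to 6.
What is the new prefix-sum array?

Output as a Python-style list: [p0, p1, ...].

Answer: [13, 19, 25, 43, 34]

Derivation:
Change: A[2] 10 -> 6, delta = -4
P[k] for k < 2: unchanged (A[2] not included)
P[k] for k >= 2: shift by delta = -4
  P[0] = 13 + 0 = 13
  P[1] = 19 + 0 = 19
  P[2] = 29 + -4 = 25
  P[3] = 47 + -4 = 43
  P[4] = 38 + -4 = 34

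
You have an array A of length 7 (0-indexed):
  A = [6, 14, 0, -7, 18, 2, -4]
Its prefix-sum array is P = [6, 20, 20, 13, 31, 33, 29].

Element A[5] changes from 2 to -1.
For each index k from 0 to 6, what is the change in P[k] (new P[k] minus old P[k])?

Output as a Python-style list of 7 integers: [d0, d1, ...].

Answer: [0, 0, 0, 0, 0, -3, -3]

Derivation:
Element change: A[5] 2 -> -1, delta = -3
For k < 5: P[k] unchanged, delta_P[k] = 0
For k >= 5: P[k] shifts by exactly -3
Delta array: [0, 0, 0, 0, 0, -3, -3]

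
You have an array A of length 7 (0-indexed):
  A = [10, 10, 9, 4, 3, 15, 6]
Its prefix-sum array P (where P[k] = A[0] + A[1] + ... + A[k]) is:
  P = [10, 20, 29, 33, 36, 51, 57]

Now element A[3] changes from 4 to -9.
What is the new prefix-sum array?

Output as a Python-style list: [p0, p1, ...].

Answer: [10, 20, 29, 20, 23, 38, 44]

Derivation:
Change: A[3] 4 -> -9, delta = -13
P[k] for k < 3: unchanged (A[3] not included)
P[k] for k >= 3: shift by delta = -13
  P[0] = 10 + 0 = 10
  P[1] = 20 + 0 = 20
  P[2] = 29 + 0 = 29
  P[3] = 33 + -13 = 20
  P[4] = 36 + -13 = 23
  P[5] = 51 + -13 = 38
  P[6] = 57 + -13 = 44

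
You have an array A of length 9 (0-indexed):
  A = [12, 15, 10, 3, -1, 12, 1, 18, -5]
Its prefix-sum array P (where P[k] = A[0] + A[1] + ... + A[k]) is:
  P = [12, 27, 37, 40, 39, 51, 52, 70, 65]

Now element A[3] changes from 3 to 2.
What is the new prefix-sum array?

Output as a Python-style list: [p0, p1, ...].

Answer: [12, 27, 37, 39, 38, 50, 51, 69, 64]

Derivation:
Change: A[3] 3 -> 2, delta = -1
P[k] for k < 3: unchanged (A[3] not included)
P[k] for k >= 3: shift by delta = -1
  P[0] = 12 + 0 = 12
  P[1] = 27 + 0 = 27
  P[2] = 37 + 0 = 37
  P[3] = 40 + -1 = 39
  P[4] = 39 + -1 = 38
  P[5] = 51 + -1 = 50
  P[6] = 52 + -1 = 51
  P[7] = 70 + -1 = 69
  P[8] = 65 + -1 = 64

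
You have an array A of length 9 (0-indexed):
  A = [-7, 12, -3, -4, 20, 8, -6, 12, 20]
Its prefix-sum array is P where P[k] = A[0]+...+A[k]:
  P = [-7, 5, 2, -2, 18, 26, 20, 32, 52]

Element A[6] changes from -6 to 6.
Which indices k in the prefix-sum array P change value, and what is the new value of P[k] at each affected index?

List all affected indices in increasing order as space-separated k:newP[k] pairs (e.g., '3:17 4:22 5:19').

P[k] = A[0] + ... + A[k]
P[k] includes A[6] iff k >= 6
Affected indices: 6, 7, ..., 8; delta = 12
  P[6]: 20 + 12 = 32
  P[7]: 32 + 12 = 44
  P[8]: 52 + 12 = 64

Answer: 6:32 7:44 8:64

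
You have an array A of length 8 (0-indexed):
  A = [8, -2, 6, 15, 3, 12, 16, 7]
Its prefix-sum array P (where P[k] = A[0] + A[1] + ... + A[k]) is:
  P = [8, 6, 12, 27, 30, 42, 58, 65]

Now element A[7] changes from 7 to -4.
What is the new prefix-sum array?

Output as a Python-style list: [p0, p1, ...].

Answer: [8, 6, 12, 27, 30, 42, 58, 54]

Derivation:
Change: A[7] 7 -> -4, delta = -11
P[k] for k < 7: unchanged (A[7] not included)
P[k] for k >= 7: shift by delta = -11
  P[0] = 8 + 0 = 8
  P[1] = 6 + 0 = 6
  P[2] = 12 + 0 = 12
  P[3] = 27 + 0 = 27
  P[4] = 30 + 0 = 30
  P[5] = 42 + 0 = 42
  P[6] = 58 + 0 = 58
  P[7] = 65 + -11 = 54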